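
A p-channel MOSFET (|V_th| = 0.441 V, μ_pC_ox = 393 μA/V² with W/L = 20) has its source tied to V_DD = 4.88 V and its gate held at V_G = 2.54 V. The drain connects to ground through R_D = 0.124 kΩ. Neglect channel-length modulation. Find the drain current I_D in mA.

I_D = 14.2 mA

V_SG = V_DD − V_G = 4.88 − 2.54 = 2.34 V, so V_ov = 2.34 − 0.441 = 1.9 V.
k_p = μ_pC_ox · (W/L) = 7.86 mA/V².
Assume saturation: I_D = ½ k_p V_ov² = 0.5 × 7.86 × 1.9² = 14.2 mA, giving V_SD = V_DD − I_D R_D = 4.88 − 14.2 × 0.124 = 3.12 V.
V_SD = 3.12 V ≥ V_ov = 1.9 V, confirming saturation.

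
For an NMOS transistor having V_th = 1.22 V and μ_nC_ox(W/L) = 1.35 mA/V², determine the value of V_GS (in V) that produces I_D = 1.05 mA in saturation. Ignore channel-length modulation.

V_GS = 2.47 V

In saturation I_D = ½ k_n (V_GS − V_th)², so V_GS − V_th = √(2 I_D / k_n) = √(2 × 1.05 / 1.35) = 1.25 V.
V_GS = 1.22 + 1.25 = 2.47 V.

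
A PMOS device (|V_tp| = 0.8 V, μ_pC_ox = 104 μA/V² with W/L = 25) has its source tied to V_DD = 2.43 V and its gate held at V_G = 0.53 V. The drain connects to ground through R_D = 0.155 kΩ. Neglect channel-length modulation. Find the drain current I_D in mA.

V_SG = V_DD − V_G = 2.43 − 0.53 = 1.9 V, so V_ov = 1.9 − 0.8 = 1.1 V.
k_p = μ_pC_ox · (W/L) = 2.6 mA/V².
Assume saturation: I_D = ½ k_p V_ov² = 0.5 × 2.6 × 1.1² = 1.57 mA, giving V_SD = V_DD − I_D R_D = 2.43 − 1.57 × 0.155 = 2.19 V.
V_SD = 2.19 V ≥ V_ov = 1.1 V, confirming saturation.

I_D = 1.57 mA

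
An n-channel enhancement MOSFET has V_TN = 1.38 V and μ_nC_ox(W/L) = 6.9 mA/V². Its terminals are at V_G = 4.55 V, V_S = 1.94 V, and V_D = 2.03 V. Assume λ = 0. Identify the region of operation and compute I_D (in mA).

V_GS = V_G − V_S = 4.55 − 1.94 = 2.61 V; V_DS = V_D − V_S = 2.03 − 1.94 = 0.09 V.
V_ov = V_GS − V_TN = 2.61 − 1.38 = 1.23 V.
Since V_DS = 0.09 V < V_ov = 1.23 V, the device is in the triode region.
I_D = k_n [V_ov · V_DS − ½ V_DS²] = 6.9 × [1.23 × 0.09 − 0.5 × 0.09²] = 0.736 mA.

Triode; I_D = 0.736 mA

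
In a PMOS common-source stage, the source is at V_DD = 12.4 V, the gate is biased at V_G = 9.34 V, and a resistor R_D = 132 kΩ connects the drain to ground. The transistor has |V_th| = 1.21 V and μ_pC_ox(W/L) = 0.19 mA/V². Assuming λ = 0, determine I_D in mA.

V_SG = V_DD − V_G = 12.4 − 9.34 = 3.06 V, so V_ov = 3.06 − 1.21 = 1.85 V.
Assume saturation: I_D = ½ k_p V_ov² = 0.5 × 0.19 × 1.85² = 0.325 mA, giving V_SD = V_DD − I_D R_D = 12.4 − 0.325 × 132 = -30.5 V.
But -30.5 V < V_ov = 1.85 V, so the device is actually in triode.
In triode I_D = k_p[V_ov V_SD − ½ V_SD²] and I_D = (V_DD − V_SD)/R_D. Equating: 12.5 V_SD² − 47.4 V_SD + 12.4 = 0, giving V_SD = 0.283 V (the root below V_ov).
I_D = (12.4 − 0.283) / 132 = 0.0918 mA.

I_D = 0.0918 mA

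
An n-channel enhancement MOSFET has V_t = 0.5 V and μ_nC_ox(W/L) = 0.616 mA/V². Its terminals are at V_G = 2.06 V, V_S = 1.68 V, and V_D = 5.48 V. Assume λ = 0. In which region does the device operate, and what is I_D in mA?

V_GS = V_G − V_S = 2.06 − 1.68 = 0.38 V; V_DS = V_D − V_S = 5.48 − 1.68 = 3.8 V.
V_GS = 0.38 V < V_t = 0.5 V, so the transistor is in cutoff.

Cutoff; I_D = 0 mA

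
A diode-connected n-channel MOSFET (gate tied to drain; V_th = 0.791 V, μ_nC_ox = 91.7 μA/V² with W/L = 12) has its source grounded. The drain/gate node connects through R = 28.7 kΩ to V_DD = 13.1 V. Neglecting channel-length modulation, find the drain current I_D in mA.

With gate tied to drain, V_GS = V_DS ≥ V_GS − V_th, so the device is in saturation.
k_n = μ_nC_ox · (W/L) = 1.1 mA/V².
KCL at the drain: ½ k_n (V_GS − V_th)² = (V_DD − V_GS)/R.
Let x = V_GS − 0.791. Then 15.8 x² + x − 12.31 = 0, giving x = 0.852 V (positive root), so V_GS = 1.64 V.
I_D = (V_DD − V_GS)/R = (13.1 − 1.64) / 28.7 = 0.399 mA.

I_D = 0.399 mA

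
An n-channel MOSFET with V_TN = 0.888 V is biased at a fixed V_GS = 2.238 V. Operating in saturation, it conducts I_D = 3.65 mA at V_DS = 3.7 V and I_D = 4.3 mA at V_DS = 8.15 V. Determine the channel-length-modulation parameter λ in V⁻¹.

With V_GS fixed, I_D ∝ (1 + λ V_DS) in saturation, so I_D2/I_D1 = (1 + λ V_DS2)/(1 + λ V_DS1).
4.3/3.65 = 1.178 = (1 + 8.15 λ)/(1 + 3.7 λ).
Solving: λ (I_D1 V_DS2 − I_D2 V_DS1) = I_D2 − I_D1, so λ = (4.3 − 3.65) / (3.65 × 8.15 − 4.3 × 3.7) = 0.65 / 13.8 = 0.047 V⁻¹.

λ = 0.0470 V⁻¹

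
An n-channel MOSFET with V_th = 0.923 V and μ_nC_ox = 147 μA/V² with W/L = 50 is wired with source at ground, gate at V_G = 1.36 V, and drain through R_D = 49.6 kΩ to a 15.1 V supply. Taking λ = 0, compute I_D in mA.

V_GS = V_G = 1.36 V, so V_ov = 1.36 − 0.923 = 0.437 V.
k_n = μ_nC_ox · (W/L) = 7.35 mA/V².
Assume saturation: I_D = ½ k_n V_ov² = 0.5 × 7.35 × 0.437² = 0.702 mA, giving V_DS = V_DD − I_D R_D = 15.1 − 0.702 × 49.6 = -19.7 V.
But -19.7 V < V_ov = 0.437 V, so the device is actually in triode.
In triode I_D = k_n[V_ov V_DS − ½ V_DS²] and I_D = (V_DD − V_DS)/R_D. Equating: 182 V_DS² − 160.3 V_DS + 15.1 = 0, giving V_DS = 0.107 V (the root below V_ov).
I_D = (15.1 − 0.107) / 49.6 = 0.302 mA.

I_D = 0.302 mA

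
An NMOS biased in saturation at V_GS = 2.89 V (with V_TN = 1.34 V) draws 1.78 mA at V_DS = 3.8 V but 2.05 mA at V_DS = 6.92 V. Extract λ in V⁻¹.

λ = 0.0596 V⁻¹

With V_GS fixed, I_D ∝ (1 + λ V_DS) in saturation, so I_D2/I_D1 = (1 + λ V_DS2)/(1 + λ V_DS1).
2.05/1.78 = 1.152 = (1 + 6.92 λ)/(1 + 3.8 λ).
Solving: λ (I_D1 V_DS2 − I_D2 V_DS1) = I_D2 − I_D1, so λ = (2.05 − 1.78) / (1.78 × 6.92 − 2.05 × 3.8) = 0.27 / 4.53 = 0.0596 V⁻¹.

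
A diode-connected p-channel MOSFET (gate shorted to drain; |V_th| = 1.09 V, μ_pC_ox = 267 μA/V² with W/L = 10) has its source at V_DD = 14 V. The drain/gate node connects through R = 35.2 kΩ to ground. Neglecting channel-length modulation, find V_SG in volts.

With gate tied to drain, V_SG = V_SD ≥ V_SG − |V_th|, so the device is in saturation.
k_p = μ_pC_ox · (W/L) = 2.67 mA/V².
KCL at the drain: ½ k_p (V_SG − |V_th|)² = (V_DD − V_SG)/R.
Let x = V_SG − 1.09. Then 47 x² + x − 12.91 = 0, giving x = 0.514 V (positive root), so V_SG = 1.6 V.
I_D = (V_DD − V_SG)/R = (14 − 1.6) / 35.2 = 0.352 mA.

V_SG = 1.60 V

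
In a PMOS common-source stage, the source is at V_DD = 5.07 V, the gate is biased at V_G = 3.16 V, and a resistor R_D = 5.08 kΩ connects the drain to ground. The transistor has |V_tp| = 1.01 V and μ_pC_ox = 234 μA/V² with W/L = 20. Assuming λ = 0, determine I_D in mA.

V_SG = V_DD − V_G = 5.07 − 3.16 = 1.91 V, so V_ov = 1.91 − 1.01 = 0.9 V.
k_p = μ_pC_ox · (W/L) = 4.68 mA/V².
Assume saturation: I_D = ½ k_p V_ov² = 0.5 × 4.68 × 0.9² = 1.9 mA, giving V_SD = V_DD − I_D R_D = 5.07 − 1.9 × 5.08 = -4.56 V.
But -4.56 V < V_ov = 0.9 V, so the device is actually in triode.
In triode I_D = k_p[V_ov V_SD − ½ V_SD²] and I_D = (V_DD − V_SD)/R_D. Equating: 11.9 V_SD² − 22.4 V_SD + 5.07 = 0, giving V_SD = 0.263 V (the root below V_ov).
I_D = (5.07 − 0.263) / 5.08 = 0.946 mA.

I_D = 0.946 mA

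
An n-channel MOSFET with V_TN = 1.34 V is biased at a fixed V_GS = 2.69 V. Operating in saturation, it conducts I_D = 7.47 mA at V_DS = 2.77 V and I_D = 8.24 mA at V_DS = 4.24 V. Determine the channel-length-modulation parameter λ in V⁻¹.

λ = 0.0870 V⁻¹

With V_GS fixed, I_D ∝ (1 + λ V_DS) in saturation, so I_D2/I_D1 = (1 + λ V_DS2)/(1 + λ V_DS1).
8.24/7.47 = 1.103 = (1 + 4.24 λ)/(1 + 2.77 λ).
Solving: λ (I_D1 V_DS2 − I_D2 V_DS1) = I_D2 − I_D1, so λ = (8.24 − 7.47) / (7.47 × 4.24 − 8.24 × 2.77) = 0.77 / 8.85 = 0.087 V⁻¹.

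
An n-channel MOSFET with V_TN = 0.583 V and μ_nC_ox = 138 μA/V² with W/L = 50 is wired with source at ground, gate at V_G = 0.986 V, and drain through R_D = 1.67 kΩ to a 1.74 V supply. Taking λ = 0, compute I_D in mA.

I_D = 0.560 mA

V_GS = V_G = 0.986 V, so V_ov = 0.986 − 0.583 = 0.403 V.
k_n = μ_nC_ox · (W/L) = 6.9 mA/V².
Assume saturation: I_D = ½ k_n V_ov² = 0.5 × 6.9 × 0.403² = 0.56 mA, giving V_DS = V_DD − I_D R_D = 1.74 − 0.56 × 1.67 = 0.804 V.
V_DS = 0.804 V ≥ V_ov = 0.403 V, confirming saturation.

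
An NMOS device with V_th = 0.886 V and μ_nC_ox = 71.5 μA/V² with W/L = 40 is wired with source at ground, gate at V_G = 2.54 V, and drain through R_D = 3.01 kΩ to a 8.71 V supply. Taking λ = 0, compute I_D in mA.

V_GS = V_G = 2.54 V, so V_ov = 2.54 − 0.886 = 1.65 V.
k_n = μ_nC_ox · (W/L) = 2.86 mA/V².
Assume saturation: I_D = ½ k_n V_ov² = 0.5 × 2.86 × 1.65² = 3.91 mA, giving V_DS = V_DD − I_D R_D = 8.71 − 3.91 × 3.01 = -3.07 V.
But -3.07 V < V_ov = 1.65 V, so the device is actually in triode.
In triode I_D = k_n[V_ov V_DS − ½ V_DS²] and I_D = (V_DD − V_DS)/R_D. Equating: 4.3 V_DS² − 15.24 V_DS + 8.71 = 0, giving V_DS = 0.717 V (the root below V_ov).
I_D = (8.71 − 0.717) / 3.01 = 2.66 mA.

I_D = 2.66 mA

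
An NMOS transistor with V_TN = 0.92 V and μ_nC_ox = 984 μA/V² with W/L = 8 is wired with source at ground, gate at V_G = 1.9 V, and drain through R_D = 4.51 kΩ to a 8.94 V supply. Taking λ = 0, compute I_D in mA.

V_GS = V_G = 1.9 V, so V_ov = 1.9 − 0.92 = 0.98 V.
k_n = μ_nC_ox · (W/L) = 7.872 mA/V².
Assume saturation: I_D = ½ k_n V_ov² = 0.5 × 7.872 × 0.98² = 3.78 mA, giving V_DS = V_DD − I_D R_D = 8.94 − 3.78 × 4.51 = -8.11 V.
But -8.11 V < V_ov = 0.98 V, so the device is actually in triode.
In triode I_D = k_n[V_ov V_DS − ½ V_DS²] and I_D = (V_DD − V_DS)/R_D. Equating: 17.8 V_DS² − 35.79 V_DS + 8.94 = 0, giving V_DS = 0.292 V (the root below V_ov).
I_D = (8.94 − 0.292) / 4.51 = 1.92 mA.

I_D = 1.92 mA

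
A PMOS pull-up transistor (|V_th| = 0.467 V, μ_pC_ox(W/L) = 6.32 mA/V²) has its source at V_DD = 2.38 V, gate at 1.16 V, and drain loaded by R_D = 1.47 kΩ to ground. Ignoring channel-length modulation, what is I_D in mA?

V_SG = V_DD − V_G = 2.38 − 1.16 = 1.22 V, so V_ov = 1.22 − 0.467 = 0.753 V.
Assume saturation: I_D = ½ k_p V_ov² = 0.5 × 6.32 × 0.753² = 1.79 mA, giving V_SD = V_DD − I_D R_D = 2.38 − 1.79 × 1.47 = -0.254 V.
But -0.254 V < V_ov = 0.753 V, so the device is actually in triode.
In triode I_D = k_p[V_ov V_SD − ½ V_SD²] and I_D = (V_DD − V_SD)/R_D. Equating: 4.65 V_SD² − 7.996 V_SD + 2.38 = 0, giving V_SD = 0.383 V (the root below V_ov).
I_D = (2.38 − 0.383) / 1.47 = 1.36 mA.

I_D = 1.36 mA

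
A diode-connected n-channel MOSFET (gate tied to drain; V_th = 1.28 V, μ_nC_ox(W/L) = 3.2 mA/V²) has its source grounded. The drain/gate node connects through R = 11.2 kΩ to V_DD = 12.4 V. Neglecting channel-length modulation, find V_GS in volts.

V_GS = 2.04 V

With gate tied to drain, V_GS = V_DS ≥ V_GS − V_th, so the device is in saturation.
KCL at the drain: ½ k_n (V_GS − V_th)² = (V_DD − V_GS)/R.
Let x = V_GS − 1.28. Then 17.9 x² + x − 11.12 = 0, giving x = 0.76 V (positive root), so V_GS = 2.04 V.
I_D = (V_DD − V_GS)/R = (12.4 − 2.04) / 11.2 = 0.925 mA.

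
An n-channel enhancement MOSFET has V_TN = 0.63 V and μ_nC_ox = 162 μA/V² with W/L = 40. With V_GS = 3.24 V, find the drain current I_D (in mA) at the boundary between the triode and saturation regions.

I_D = 22.1 mA

At the boundary V_DS = V_ov = V_GS − V_TN = 3.24 − 0.63 = 2.61 V.
k_n = μ_nC_ox · (W/L) = 6.48 mA/V².
I_D = ½ k_n V_ov² = 0.5 × 6.48 × 2.61² = 22.1 mA.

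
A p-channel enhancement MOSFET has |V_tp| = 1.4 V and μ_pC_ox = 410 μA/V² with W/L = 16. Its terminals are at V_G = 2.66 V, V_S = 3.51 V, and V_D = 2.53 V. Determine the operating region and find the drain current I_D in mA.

Cutoff; I_D = 0 mA

V_SG = V_S − V_G = 3.51 − 2.66 = 0.85 V; V_SD = V_S − V_D = 3.51 − 2.53 = 0.98 V.
V_SG = 0.85 V < |V_tp| = 1.4 V, so the transistor is in cutoff.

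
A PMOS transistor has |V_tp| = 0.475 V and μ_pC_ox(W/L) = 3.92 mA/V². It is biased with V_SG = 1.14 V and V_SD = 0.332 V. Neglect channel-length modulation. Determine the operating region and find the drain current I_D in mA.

Triode; I_D = 0.649 mA

V_ov = V_SG − |V_tp| = 1.14 − 0.475 = 0.665 V.
Since V_SD = 0.332 V < V_ov = 0.665 V, the device is in the triode region.
I_D = k_p [V_ov · V_SD − ½ V_SD²] = 3.92 × [0.665 × 0.332 − 0.5 × 0.332²] = 0.649 mA.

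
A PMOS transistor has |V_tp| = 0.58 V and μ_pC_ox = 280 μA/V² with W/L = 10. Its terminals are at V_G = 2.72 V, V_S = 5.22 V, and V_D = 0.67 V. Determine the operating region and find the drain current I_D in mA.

Saturation; I_D = 5.16 mA

V_SG = V_S − V_G = 5.22 − 2.72 = 2.5 V; V_SD = V_S − V_D = 5.22 − 0.67 = 4.55 V.
k_p = μ_pC_ox · (W/L) = 2.8 mA/V².
V_ov = V_SG − |V_tp| = 2.5 − 0.58 = 1.92 V.
Since V_SD = 4.55 V ≥ V_ov = 1.92 V, the device is in saturation.
I_D = ½ k_p V_ov² = 0.5 × 2.8 × 1.92² = 5.16 mA.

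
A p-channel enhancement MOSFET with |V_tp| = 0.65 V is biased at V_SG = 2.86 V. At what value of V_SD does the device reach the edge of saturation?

V_SD,sat = 2.21 V

The boundary between triode and saturation is V_SD = V_SG − |V_tp| = V_ov.
V_ov = 2.86 − 0.65 = 2.21 V.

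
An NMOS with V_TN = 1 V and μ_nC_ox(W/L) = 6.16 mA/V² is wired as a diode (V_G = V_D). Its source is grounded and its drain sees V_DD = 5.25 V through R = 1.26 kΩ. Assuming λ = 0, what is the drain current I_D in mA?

I_D = 2.64 mA

With gate tied to drain, V_GS = V_DS ≥ V_GS − V_TN, so the device is in saturation.
KCL at the drain: ½ k_n (V_GS − V_TN)² = (V_DD − V_GS)/R.
Let x = V_GS − 1. Then 3.88 x² + x − 4.25 = 0, giving x = 0.926 V (positive root), so V_GS = 1.93 V.
I_D = (V_DD − V_GS)/R = (5.25 − 1.93) / 1.26 = 2.64 mA.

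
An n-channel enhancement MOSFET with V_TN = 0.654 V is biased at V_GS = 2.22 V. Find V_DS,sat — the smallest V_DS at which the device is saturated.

The boundary between triode and saturation is V_DS = V_GS − V_TN = V_ov.
V_ov = 2.22 − 0.654 = 1.57 V.

V_DS,sat = 1.57 V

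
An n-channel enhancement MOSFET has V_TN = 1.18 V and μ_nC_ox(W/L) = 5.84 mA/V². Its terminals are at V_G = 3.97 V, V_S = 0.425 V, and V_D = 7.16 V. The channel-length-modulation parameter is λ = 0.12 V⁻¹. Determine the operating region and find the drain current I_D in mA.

V_GS = V_G − V_S = 3.97 − 0.425 = 3.55 V; V_DS = V_D − V_S = 7.16 − 0.425 = 6.74 V.
V_ov = V_GS − V_TN = 3.55 − 1.18 = 2.37 V.
Since V_DS = 6.74 V ≥ V_ov = 2.37 V, the device is in saturation.
I_D = ½ k_n V_ov² (1 + λ V_DS) = 0.5 × 5.84 × 2.37² × (1 + 0.12 × 6.74) = 29.5 mA.

Saturation; I_D = 29.5 mA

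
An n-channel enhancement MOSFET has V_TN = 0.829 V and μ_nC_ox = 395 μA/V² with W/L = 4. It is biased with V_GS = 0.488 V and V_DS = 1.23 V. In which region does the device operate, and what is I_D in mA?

V_GS = 0.488 V < V_TN = 0.829 V, so the transistor is in cutoff.

Cutoff; I_D = 0 mA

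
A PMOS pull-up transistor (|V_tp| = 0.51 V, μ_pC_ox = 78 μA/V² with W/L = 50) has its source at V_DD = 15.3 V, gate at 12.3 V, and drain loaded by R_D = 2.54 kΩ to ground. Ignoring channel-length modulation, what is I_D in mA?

I_D = 5.75 mA

V_SG = V_DD − V_G = 15.3 − 12.3 = 3 V, so V_ov = 3 − 0.51 = 2.49 V.
k_p = μ_pC_ox · (W/L) = 3.9 mA/V².
Assume saturation: I_D = ½ k_p V_ov² = 0.5 × 3.9 × 2.49² = 12.1 mA, giving V_SD = V_DD − I_D R_D = 15.3 − 12.1 × 2.54 = -15.4 V.
But -15.4 V < V_ov = 2.49 V, so the device is actually in triode.
In triode I_D = k_p[V_ov V_SD − ½ V_SD²] and I_D = (V_DD − V_SD)/R_D. Equating: 4.95 V_SD² − 25.67 V_SD + 15.3 = 0, giving V_SD = 0.687 V (the root below V_ov).
I_D = (15.3 − 0.687) / 2.54 = 5.75 mA.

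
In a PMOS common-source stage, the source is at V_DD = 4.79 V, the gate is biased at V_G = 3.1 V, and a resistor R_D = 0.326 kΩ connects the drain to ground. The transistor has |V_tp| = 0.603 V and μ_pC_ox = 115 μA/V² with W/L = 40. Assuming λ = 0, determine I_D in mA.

I_D = 2.72 mA

V_SG = V_DD − V_G = 4.79 − 3.1 = 1.69 V, so V_ov = 1.69 − 0.603 = 1.09 V.
k_p = μ_pC_ox · (W/L) = 4.6 mA/V².
Assume saturation: I_D = ½ k_p V_ov² = 0.5 × 4.6 × 1.09² = 2.72 mA, giving V_SD = V_DD − I_D R_D = 4.79 − 2.72 × 0.326 = 3.9 V.
V_SD = 3.9 V ≥ V_ov = 1.09 V, confirming saturation.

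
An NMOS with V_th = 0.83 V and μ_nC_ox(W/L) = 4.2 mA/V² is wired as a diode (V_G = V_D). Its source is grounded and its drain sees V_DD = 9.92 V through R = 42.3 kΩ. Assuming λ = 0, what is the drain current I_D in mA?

With gate tied to drain, V_GS = V_DS ≥ V_GS − V_th, so the device is in saturation.
KCL at the drain: ½ k_n (V_GS − V_th)² = (V_DD − V_GS)/R.
Let x = V_GS − 0.83. Then 88.8 x² + x − 9.09 = 0, giving x = 0.314 V (positive root), so V_GS = 1.14 V.
I_D = (V_DD − V_GS)/R = (9.92 − 1.14) / 42.3 = 0.207 mA.

I_D = 0.207 mA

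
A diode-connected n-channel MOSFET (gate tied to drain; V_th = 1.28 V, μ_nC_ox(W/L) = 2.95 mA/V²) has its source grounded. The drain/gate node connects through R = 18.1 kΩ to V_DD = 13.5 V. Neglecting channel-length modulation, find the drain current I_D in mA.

With gate tied to drain, V_GS = V_DS ≥ V_GS − V_th, so the device is in saturation.
KCL at the drain: ½ k_n (V_GS − V_th)² = (V_DD − V_GS)/R.
Let x = V_GS − 1.28. Then 26.7 x² + x − 12.22 = 0, giving x = 0.658 V (positive root), so V_GS = 1.94 V.
I_D = (V_DD − V_GS)/R = (13.5 − 1.94) / 18.1 = 0.639 mA.

I_D = 0.639 mA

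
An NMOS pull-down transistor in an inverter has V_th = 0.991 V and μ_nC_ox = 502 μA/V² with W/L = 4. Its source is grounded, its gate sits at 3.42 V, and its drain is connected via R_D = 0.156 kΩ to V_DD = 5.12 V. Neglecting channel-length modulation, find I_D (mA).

I_D = 5.92 mA

V_GS = V_G = 3.42 V, so V_ov = 3.42 − 0.991 = 2.43 V.
k_n = μ_nC_ox · (W/L) = 2.008 mA/V².
Assume saturation: I_D = ½ k_n V_ov² = 0.5 × 2.008 × 2.43² = 5.92 mA, giving V_DS = V_DD − I_D R_D = 5.12 − 5.92 × 0.156 = 4.2 V.
V_DS = 4.2 V ≥ V_ov = 2.43 V, confirming saturation.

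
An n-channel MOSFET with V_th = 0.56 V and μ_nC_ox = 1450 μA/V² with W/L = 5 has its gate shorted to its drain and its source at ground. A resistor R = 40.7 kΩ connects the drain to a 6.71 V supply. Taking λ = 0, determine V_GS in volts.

With gate tied to drain, V_GS = V_DS ≥ V_GS − V_th, so the device is in saturation.
k_n = μ_nC_ox · (W/L) = 7.25 mA/V².
KCL at the drain: ½ k_n (V_GS − V_th)² = (V_DD − V_GS)/R.
Let x = V_GS − 0.56. Then 148 x² + x − 6.15 = 0, giving x = 0.201 V (positive root), so V_GS = 0.761 V.
I_D = (V_DD − V_GS)/R = (6.71 − 0.761) / 40.7 = 0.146 mA.

V_GS = 0.761 V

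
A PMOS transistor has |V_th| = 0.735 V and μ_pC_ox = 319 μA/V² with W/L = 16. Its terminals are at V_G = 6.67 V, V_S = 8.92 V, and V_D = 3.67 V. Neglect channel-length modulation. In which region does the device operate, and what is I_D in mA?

Saturation; I_D = 5.86 mA

V_SG = V_S − V_G = 8.92 − 6.67 = 2.25 V; V_SD = V_S − V_D = 8.92 − 3.67 = 5.25 V.
k_p = μ_pC_ox · (W/L) = 5.104 mA/V².
V_ov = V_SG − |V_th| = 2.25 − 0.735 = 1.52 V.
Since V_SD = 5.25 V ≥ V_ov = 1.52 V, the device is in saturation.
I_D = ½ k_p V_ov² = 0.5 × 5.104 × 1.52² = 5.86 mA.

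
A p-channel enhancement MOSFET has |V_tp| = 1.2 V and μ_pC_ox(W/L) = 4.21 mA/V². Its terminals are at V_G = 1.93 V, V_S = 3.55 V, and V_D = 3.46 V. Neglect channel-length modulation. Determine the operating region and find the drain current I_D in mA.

V_SG = V_S − V_G = 3.55 − 1.93 = 1.62 V; V_SD = V_S − V_D = 3.55 − 3.46 = 0.09 V.
V_ov = V_SG − |V_tp| = 1.62 − 1.2 = 0.42 V.
Since V_SD = 0.09 V < V_ov = 0.42 V, the device is in the triode region.
I_D = k_p [V_ov · V_SD − ½ V_SD²] = 4.21 × [0.42 × 0.09 − 0.5 × 0.09²] = 0.142 mA.

Triode; I_D = 0.142 mA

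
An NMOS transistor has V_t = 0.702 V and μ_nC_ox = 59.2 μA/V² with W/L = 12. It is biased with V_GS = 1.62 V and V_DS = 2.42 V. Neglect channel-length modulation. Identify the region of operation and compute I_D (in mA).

Saturation; I_D = 0.299 mA

k_n = μ_nC_ox · (W/L) = 0.7104 mA/V².
V_ov = V_GS − V_t = 1.62 − 0.702 = 0.918 V.
Since V_DS = 2.42 V ≥ V_ov = 0.918 V, the device is in saturation.
I_D = ½ k_n V_ov² = 0.5 × 0.7104 × 0.918² = 0.299 mA.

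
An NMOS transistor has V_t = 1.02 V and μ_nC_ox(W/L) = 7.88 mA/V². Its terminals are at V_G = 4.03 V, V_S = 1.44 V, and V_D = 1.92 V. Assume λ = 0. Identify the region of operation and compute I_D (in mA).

Triode; I_D = 5.03 mA

V_GS = V_G − V_S = 4.03 − 1.44 = 2.59 V; V_DS = V_D − V_S = 1.92 − 1.44 = 0.48 V.
V_ov = V_GS − V_t = 2.59 − 1.02 = 1.57 V.
Since V_DS = 0.48 V < V_ov = 1.57 V, the device is in the triode region.
I_D = k_n [V_ov · V_DS − ½ V_DS²] = 7.88 × [1.57 × 0.48 − 0.5 × 0.48²] = 5.03 mA.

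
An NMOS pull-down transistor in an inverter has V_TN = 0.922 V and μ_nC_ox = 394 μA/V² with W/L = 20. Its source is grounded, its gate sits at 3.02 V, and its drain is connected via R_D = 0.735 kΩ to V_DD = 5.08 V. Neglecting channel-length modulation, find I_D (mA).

I_D = 6.33 mA

V_GS = V_G = 3.02 V, so V_ov = 3.02 − 0.922 = 2.1 V.
k_n = μ_nC_ox · (W/L) = 7.88 mA/V².
Assume saturation: I_D = ½ k_n V_ov² = 0.5 × 7.88 × 2.1² = 17.3 mA, giving V_DS = V_DD − I_D R_D = 5.08 − 17.3 × 0.735 = -7.67 V.
But -7.67 V < V_ov = 2.1 V, so the device is actually in triode.
In triode I_D = k_n[V_ov V_DS − ½ V_DS²] and I_D = (V_DD − V_DS)/R_D. Equating: 2.9 V_DS² − 13.15 V_DS + 5.08 = 0, giving V_DS = 0.426 V (the root below V_ov).
I_D = (5.08 − 0.426) / 0.735 = 6.33 mA.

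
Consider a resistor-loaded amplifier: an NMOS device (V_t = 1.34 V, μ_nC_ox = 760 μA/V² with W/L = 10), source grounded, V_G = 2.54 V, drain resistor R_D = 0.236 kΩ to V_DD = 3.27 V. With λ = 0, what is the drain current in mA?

I_D = 5.47 mA

V_GS = V_G = 2.54 V, so V_ov = 2.54 − 1.34 = 1.2 V.
k_n = μ_nC_ox · (W/L) = 7.6 mA/V².
Assume saturation: I_D = ½ k_n V_ov² = 0.5 × 7.6 × 1.2² = 5.47 mA, giving V_DS = V_DD − I_D R_D = 3.27 − 5.47 × 0.236 = 1.98 V.
V_DS = 1.98 V ≥ V_ov = 1.2 V, confirming saturation.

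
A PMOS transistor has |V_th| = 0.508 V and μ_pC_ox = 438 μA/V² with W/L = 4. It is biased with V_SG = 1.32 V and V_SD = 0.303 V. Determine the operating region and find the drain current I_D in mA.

k_p = μ_pC_ox · (W/L) = 1.752 mA/V².
V_ov = V_SG − |V_th| = 1.32 − 0.508 = 0.812 V.
Since V_SD = 0.303 V < V_ov = 0.812 V, the device is in the triode region.
I_D = k_p [V_ov · V_SD − ½ V_SD²] = 1.752 × [0.812 × 0.303 − 0.5 × 0.303²] = 0.351 mA.

Triode; I_D = 0.351 mA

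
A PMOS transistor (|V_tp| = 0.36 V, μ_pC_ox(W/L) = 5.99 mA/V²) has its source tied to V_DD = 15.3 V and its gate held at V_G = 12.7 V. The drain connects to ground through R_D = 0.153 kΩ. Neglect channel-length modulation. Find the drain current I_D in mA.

V_SG = V_DD − V_G = 15.3 − 12.7 = 2.6 V, so V_ov = 2.6 − 0.36 = 2.24 V.
Assume saturation: I_D = ½ k_p V_ov² = 0.5 × 5.99 × 2.24² = 15 mA, giving V_SD = V_DD − I_D R_D = 15.3 − 15 × 0.153 = 13 V.
V_SD = 13 V ≥ V_ov = 2.24 V, confirming saturation.

I_D = 15.0 mA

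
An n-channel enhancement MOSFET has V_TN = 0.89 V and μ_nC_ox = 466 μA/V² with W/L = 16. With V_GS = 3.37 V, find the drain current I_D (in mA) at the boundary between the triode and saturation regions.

I_D = 22.9 mA

At the boundary V_DS = V_ov = V_GS − V_TN = 3.37 − 0.89 = 2.48 V.
k_n = μ_nC_ox · (W/L) = 7.456 mA/V².
I_D = ½ k_n V_ov² = 0.5 × 7.456 × 2.48² = 22.9 mA.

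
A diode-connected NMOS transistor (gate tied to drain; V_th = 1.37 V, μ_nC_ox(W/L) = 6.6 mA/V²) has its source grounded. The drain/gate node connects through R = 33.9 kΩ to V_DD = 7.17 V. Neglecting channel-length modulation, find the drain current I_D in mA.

With gate tied to drain, V_GS = V_DS ≥ V_GS − V_th, so the device is in saturation.
KCL at the drain: ½ k_n (V_GS − V_th)² = (V_DD − V_GS)/R.
Let x = V_GS − 1.37. Then 112 x² + x − 5.8 = 0, giving x = 0.223 V (positive root), so V_GS = 1.59 V.
I_D = (V_DD − V_GS)/R = (7.17 − 1.59) / 33.9 = 0.165 mA.

I_D = 0.165 mA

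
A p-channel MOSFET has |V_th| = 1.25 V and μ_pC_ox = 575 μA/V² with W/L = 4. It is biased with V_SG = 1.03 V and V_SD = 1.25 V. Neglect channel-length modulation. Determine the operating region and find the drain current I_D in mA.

Cutoff; I_D = 0 mA

V_SG = 1.03 V < |V_th| = 1.25 V, so the transistor is in cutoff.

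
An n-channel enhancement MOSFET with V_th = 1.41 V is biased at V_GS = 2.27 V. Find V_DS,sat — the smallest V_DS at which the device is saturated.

V_DS,sat = 0.860 V

The boundary between triode and saturation is V_DS = V_GS − V_th = V_ov.
V_ov = 2.27 − 1.41 = 0.86 V.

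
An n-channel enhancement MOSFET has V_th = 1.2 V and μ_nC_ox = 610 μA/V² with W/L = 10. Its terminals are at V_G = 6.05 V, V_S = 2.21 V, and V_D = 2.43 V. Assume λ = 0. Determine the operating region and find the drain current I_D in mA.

Triode; I_D = 3.40 mA

V_GS = V_G − V_S = 6.05 − 2.21 = 3.84 V; V_DS = V_D − V_S = 2.43 − 2.21 = 0.22 V.
k_n = μ_nC_ox · (W/L) = 6.1 mA/V².
V_ov = V_GS − V_th = 3.84 − 1.2 = 2.64 V.
Since V_DS = 0.22 V < V_ov = 2.64 V, the device is in the triode region.
I_D = k_n [V_ov · V_DS − ½ V_DS²] = 6.1 × [2.64 × 0.22 − 0.5 × 0.22²] = 3.4 mA.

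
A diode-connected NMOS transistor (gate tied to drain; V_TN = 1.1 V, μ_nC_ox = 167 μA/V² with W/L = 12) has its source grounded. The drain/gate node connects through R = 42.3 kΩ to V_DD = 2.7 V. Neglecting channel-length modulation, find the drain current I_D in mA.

I_D = 0.0335 mA

With gate tied to drain, V_GS = V_DS ≥ V_GS − V_TN, so the device is in saturation.
k_n = μ_nC_ox · (W/L) = 2.004 mA/V².
KCL at the drain: ½ k_n (V_GS − V_TN)² = (V_DD − V_GS)/R.
Let x = V_GS − 1.1. Then 42.4 x² + x − 1.6 = 0, giving x = 0.183 V (positive root), so V_GS = 1.28 V.
I_D = (V_DD − V_GS)/R = (2.7 − 1.28) / 42.3 = 0.0335 mA.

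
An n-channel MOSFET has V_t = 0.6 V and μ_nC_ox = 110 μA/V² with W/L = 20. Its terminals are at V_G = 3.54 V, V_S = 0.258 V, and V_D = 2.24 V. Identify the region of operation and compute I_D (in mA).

Triode; I_D = 7.37 mA

V_GS = V_G − V_S = 3.54 − 0.258 = 3.28 V; V_DS = V_D − V_S = 2.24 − 0.258 = 1.98 V.
k_n = μ_nC_ox · (W/L) = 2.2 mA/V².
V_ov = V_GS − V_t = 3.28 − 0.6 = 2.68 V.
Since V_DS = 1.98 V < V_ov = 2.68 V, the device is in the triode region.
I_D = k_n [V_ov · V_DS − ½ V_DS²] = 2.2 × [2.68 × 1.98 − 0.5 × 1.98²] = 7.37 mA.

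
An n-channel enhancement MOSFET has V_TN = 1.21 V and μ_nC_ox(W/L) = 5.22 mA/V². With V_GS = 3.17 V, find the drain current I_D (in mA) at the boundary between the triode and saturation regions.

I_D = 10.0 mA

At the boundary V_DS = V_ov = V_GS − V_TN = 3.17 − 1.21 = 1.96 V.
I_D = ½ k_n V_ov² = 0.5 × 5.22 × 1.96² = 10 mA.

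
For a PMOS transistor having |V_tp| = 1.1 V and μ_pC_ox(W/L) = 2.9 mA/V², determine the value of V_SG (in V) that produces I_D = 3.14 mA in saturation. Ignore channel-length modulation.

V_SG = 2.57 V

In saturation I_D = ½ k_p (V_SG − |V_tp|)², so V_SG − |V_tp| = √(2 I_D / k_p) = √(2 × 3.14 / 2.9) = 1.47 V.
V_SG = 1.1 + 1.47 = 2.57 V.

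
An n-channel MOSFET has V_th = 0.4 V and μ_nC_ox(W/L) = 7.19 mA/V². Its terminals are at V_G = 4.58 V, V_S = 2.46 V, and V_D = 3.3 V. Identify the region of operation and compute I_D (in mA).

Triode; I_D = 7.85 mA

V_GS = V_G − V_S = 4.58 − 2.46 = 2.12 V; V_DS = V_D − V_S = 3.3 − 2.46 = 0.84 V.
V_ov = V_GS − V_th = 2.12 − 0.4 = 1.72 V.
Since V_DS = 0.84 V < V_ov = 1.72 V, the device is in the triode region.
I_D = k_n [V_ov · V_DS − ½ V_DS²] = 7.19 × [1.72 × 0.84 − 0.5 × 0.84²] = 7.85 mA.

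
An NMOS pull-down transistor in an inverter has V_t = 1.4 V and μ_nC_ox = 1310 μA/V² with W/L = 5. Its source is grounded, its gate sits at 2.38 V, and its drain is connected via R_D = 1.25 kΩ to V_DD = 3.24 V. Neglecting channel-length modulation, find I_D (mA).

V_GS = V_G = 2.38 V, so V_ov = 2.38 − 1.4 = 0.98 V.
k_n = μ_nC_ox · (W/L) = 6.55 mA/V².
Assume saturation: I_D = ½ k_n V_ov² = 0.5 × 6.55 × 0.98² = 3.15 mA, giving V_DS = V_DD − I_D R_D = 3.24 − 3.15 × 1.25 = -0.692 V.
But -0.692 V < V_ov = 0.98 V, so the device is actually in triode.
In triode I_D = k_n[V_ov V_DS − ½ V_DS²] and I_D = (V_DD − V_DS)/R_D. Equating: 4.09 V_DS² − 9.024 V_DS + 3.24 = 0, giving V_DS = 0.452 V (the root below V_ov).
I_D = (3.24 − 0.452) / 1.25 = 2.23 mA.

I_D = 2.23 mA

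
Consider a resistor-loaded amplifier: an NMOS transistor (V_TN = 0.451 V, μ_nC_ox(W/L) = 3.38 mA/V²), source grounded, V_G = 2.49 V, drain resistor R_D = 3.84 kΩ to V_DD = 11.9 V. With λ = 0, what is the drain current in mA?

I_D = 2.97 mA

V_GS = V_G = 2.49 V, so V_ov = 2.49 − 0.451 = 2.04 V.
Assume saturation: I_D = ½ k_n V_ov² = 0.5 × 3.38 × 2.04² = 7.03 mA, giving V_DS = V_DD − I_D R_D = 11.9 − 7.03 × 3.84 = -15.1 V.
But -15.1 V < V_ov = 2.04 V, so the device is actually in triode.
In triode I_D = k_n[V_ov V_DS − ½ V_DS²] and I_D = (V_DD − V_DS)/R_D. Equating: 6.49 V_DS² − 27.46 V_DS + 11.9 = 0, giving V_DS = 0.49 V (the root below V_ov).
I_D = (11.9 − 0.49) / 3.84 = 2.97 mA.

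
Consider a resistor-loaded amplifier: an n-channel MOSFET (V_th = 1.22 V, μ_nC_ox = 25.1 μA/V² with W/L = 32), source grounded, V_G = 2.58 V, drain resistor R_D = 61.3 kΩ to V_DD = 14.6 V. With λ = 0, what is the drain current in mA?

V_GS = V_G = 2.58 V, so V_ov = 2.58 − 1.22 = 1.36 V.
k_n = μ_nC_ox · (W/L) = 0.8032 mA/V².
Assume saturation: I_D = ½ k_n V_ov² = 0.5 × 0.8032 × 1.36² = 0.743 mA, giving V_DS = V_DD − I_D R_D = 14.6 − 0.743 × 61.3 = -30.9 V.
But -30.9 V < V_ov = 1.36 V, so the device is actually in triode.
In triode I_D = k_n[V_ov V_DS − ½ V_DS²] and I_D = (V_DD − V_DS)/R_D. Equating: 24.6 V_DS² − 67.96 V_DS + 14.6 = 0, giving V_DS = 0.235 V (the root below V_ov).
I_D = (14.6 − 0.235) / 61.3 = 0.234 mA.

I_D = 0.234 mA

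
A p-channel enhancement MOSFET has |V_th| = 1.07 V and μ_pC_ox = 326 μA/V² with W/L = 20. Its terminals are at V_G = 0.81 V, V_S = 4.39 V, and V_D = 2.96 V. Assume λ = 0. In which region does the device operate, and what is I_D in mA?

Triode; I_D = 16.7 mA

V_SG = V_S − V_G = 4.39 − 0.81 = 3.58 V; V_SD = V_S − V_D = 4.39 − 2.96 = 1.43 V.
k_p = μ_pC_ox · (W/L) = 6.52 mA/V².
V_ov = V_SG − |V_th| = 3.58 − 1.07 = 2.51 V.
Since V_SD = 1.43 V < V_ov = 2.51 V, the device is in the triode region.
I_D = k_p [V_ov · V_SD − ½ V_SD²] = 6.52 × [2.51 × 1.43 − 0.5 × 1.43²] = 16.7 mA.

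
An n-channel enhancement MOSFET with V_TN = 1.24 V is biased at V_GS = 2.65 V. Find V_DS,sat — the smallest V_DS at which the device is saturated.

V_DS,sat = 1.41 V

The boundary between triode and saturation is V_DS = V_GS − V_TN = V_ov.
V_ov = 2.65 − 1.24 = 1.41 V.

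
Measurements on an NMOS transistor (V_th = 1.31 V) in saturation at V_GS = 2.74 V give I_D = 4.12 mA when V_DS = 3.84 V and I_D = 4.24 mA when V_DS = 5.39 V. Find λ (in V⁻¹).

With V_GS fixed, I_D ∝ (1 + λ V_DS) in saturation, so I_D2/I_D1 = (1 + λ V_DS2)/(1 + λ V_DS1).
4.24/4.12 = 1.029 = (1 + 5.39 λ)/(1 + 3.84 λ).
Solving: λ (I_D1 V_DS2 − I_D2 V_DS1) = I_D2 − I_D1, so λ = (4.24 − 4.12) / (4.12 × 5.39 − 4.24 × 3.84) = 0.12 / 5.93 = 0.0203 V⁻¹.

λ = 0.0203 V⁻¹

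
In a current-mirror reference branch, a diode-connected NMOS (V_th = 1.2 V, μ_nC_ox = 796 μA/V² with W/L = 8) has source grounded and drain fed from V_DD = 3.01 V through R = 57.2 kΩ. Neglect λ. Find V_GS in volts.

V_GS = 1.30 V

With gate tied to drain, V_GS = V_DS ≥ V_GS − V_th, so the device is in saturation.
k_n = μ_nC_ox · (W/L) = 6.368 mA/V².
KCL at the drain: ½ k_n (V_GS − V_th)² = (V_DD − V_GS)/R.
Let x = V_GS − 1.2. Then 182 x² + x − 1.81 = 0, giving x = 0.097 V (positive root), so V_GS = 1.3 V.
I_D = (V_DD − V_GS)/R = (3.01 − 1.3) / 57.2 = 0.0299 mA.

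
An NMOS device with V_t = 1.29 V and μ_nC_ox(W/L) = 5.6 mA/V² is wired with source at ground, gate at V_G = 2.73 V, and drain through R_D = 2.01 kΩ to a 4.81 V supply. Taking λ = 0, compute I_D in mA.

V_GS = V_G = 2.73 V, so V_ov = 2.73 − 1.29 = 1.44 V.
Assume saturation: I_D = ½ k_n V_ov² = 0.5 × 5.6 × 1.44² = 5.81 mA, giving V_DS = V_DD − I_D R_D = 4.81 − 5.81 × 2.01 = -6.86 V.
But -6.86 V < V_ov = 1.44 V, so the device is actually in triode.
In triode I_D = k_n[V_ov V_DS − ½ V_DS²] and I_D = (V_DD − V_DS)/R_D. Equating: 5.63 V_DS² − 17.21 V_DS + 4.81 = 0, giving V_DS = 0.311 V (the root below V_ov).
I_D = (4.81 − 0.311) / 2.01 = 2.24 mA.

I_D = 2.24 mA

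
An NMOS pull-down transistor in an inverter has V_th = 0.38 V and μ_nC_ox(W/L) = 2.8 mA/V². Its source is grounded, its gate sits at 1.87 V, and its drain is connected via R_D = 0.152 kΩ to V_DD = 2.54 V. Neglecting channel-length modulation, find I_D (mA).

V_GS = V_G = 1.87 V, so V_ov = 1.87 − 0.38 = 1.49 V.
Assume saturation: I_D = ½ k_n V_ov² = 0.5 × 2.8 × 1.49² = 3.11 mA, giving V_DS = V_DD − I_D R_D = 2.54 − 3.11 × 0.152 = 2.07 V.
V_DS = 2.07 V ≥ V_ov = 1.49 V, confirming saturation.

I_D = 3.11 mA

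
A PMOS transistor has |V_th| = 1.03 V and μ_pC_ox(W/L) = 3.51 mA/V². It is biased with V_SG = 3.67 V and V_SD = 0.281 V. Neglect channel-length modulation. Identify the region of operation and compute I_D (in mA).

V_ov = V_SG − |V_th| = 3.67 − 1.03 = 2.64 V.
Since V_SD = 0.281 V < V_ov = 2.64 V, the device is in the triode region.
I_D = k_p [V_ov · V_SD − ½ V_SD²] = 3.51 × [2.64 × 0.281 − 0.5 × 0.281²] = 2.47 mA.

Triode; I_D = 2.47 mA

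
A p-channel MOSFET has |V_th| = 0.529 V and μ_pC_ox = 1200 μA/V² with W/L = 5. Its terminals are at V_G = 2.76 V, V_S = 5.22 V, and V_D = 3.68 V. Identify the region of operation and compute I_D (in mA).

V_SG = V_S − V_G = 5.22 − 2.76 = 2.46 V; V_SD = V_S − V_D = 5.22 − 3.68 = 1.54 V.
k_p = μ_pC_ox · (W/L) = 6 mA/V².
V_ov = V_SG − |V_th| = 2.46 − 0.529 = 1.93 V.
Since V_SD = 1.54 V < V_ov = 1.93 V, the device is in the triode region.
I_D = k_p [V_ov · V_SD − ½ V_SD²] = 6 × [1.93 × 1.54 − 0.5 × 1.54²] = 10.7 mA.

Triode; I_D = 10.7 mA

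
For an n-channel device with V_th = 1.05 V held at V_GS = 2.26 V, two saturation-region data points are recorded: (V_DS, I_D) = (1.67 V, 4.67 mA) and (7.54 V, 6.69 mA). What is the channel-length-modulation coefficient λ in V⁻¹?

λ = 0.0840 V⁻¹

With V_GS fixed, I_D ∝ (1 + λ V_DS) in saturation, so I_D2/I_D1 = (1 + λ V_DS2)/(1 + λ V_DS1).
6.69/4.67 = 1.433 = (1 + 7.54 λ)/(1 + 1.67 λ).
Solving: λ (I_D1 V_DS2 − I_D2 V_DS1) = I_D2 − I_D1, so λ = (6.69 − 4.67) / (4.67 × 7.54 − 6.69 × 1.67) = 2.02 / 24 = 0.084 V⁻¹.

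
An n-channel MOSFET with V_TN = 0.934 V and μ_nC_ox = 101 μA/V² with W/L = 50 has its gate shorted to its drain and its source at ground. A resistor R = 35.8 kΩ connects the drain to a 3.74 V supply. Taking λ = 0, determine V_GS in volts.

V_GS = 1.10 V

With gate tied to drain, V_GS = V_DS ≥ V_GS − V_TN, so the device is in saturation.
k_n = μ_nC_ox · (W/L) = 5.05 mA/V².
KCL at the drain: ½ k_n (V_GS − V_TN)² = (V_DD − V_GS)/R.
Let x = V_GS − 0.934. Then 90.4 x² + x − 2.806 = 0, giving x = 0.171 V (positive root), so V_GS = 1.1 V.
I_D = (V_DD − V_GS)/R = (3.74 − 1.1) / 35.8 = 0.0736 mA.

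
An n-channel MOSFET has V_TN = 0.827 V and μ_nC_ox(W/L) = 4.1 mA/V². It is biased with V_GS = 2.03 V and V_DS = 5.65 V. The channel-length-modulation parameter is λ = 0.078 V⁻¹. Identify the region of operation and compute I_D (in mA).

Saturation; I_D = 4.27 mA

V_ov = V_GS − V_TN = 2.03 − 0.827 = 1.2 V.
Since V_DS = 5.65 V ≥ V_ov = 1.2 V, the device is in saturation.
I_D = ½ k_n V_ov² (1 + λ V_DS) = 0.5 × 4.1 × 1.2² × (1 + 0.078 × 5.65) = 4.27 mA.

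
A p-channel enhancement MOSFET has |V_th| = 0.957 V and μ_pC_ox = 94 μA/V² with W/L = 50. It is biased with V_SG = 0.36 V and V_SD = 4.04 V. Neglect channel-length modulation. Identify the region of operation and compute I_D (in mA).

V_SG = 0.36 V < |V_th| = 0.957 V, so the transistor is in cutoff.

Cutoff; I_D = 0 mA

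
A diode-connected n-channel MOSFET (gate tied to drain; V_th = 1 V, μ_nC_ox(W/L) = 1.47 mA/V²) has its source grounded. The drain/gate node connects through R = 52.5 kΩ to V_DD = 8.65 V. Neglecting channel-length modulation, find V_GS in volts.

With gate tied to drain, V_GS = V_DS ≥ V_GS − V_th, so the device is in saturation.
KCL at the drain: ½ k_n (V_GS − V_th)² = (V_DD − V_GS)/R.
Let x = V_GS − 1. Then 38.6 x² + x − 7.65 = 0, giving x = 0.432 V (positive root), so V_GS = 1.43 V.
I_D = (V_DD − V_GS)/R = (8.65 − 1.43) / 52.5 = 0.137 mA.

V_GS = 1.43 V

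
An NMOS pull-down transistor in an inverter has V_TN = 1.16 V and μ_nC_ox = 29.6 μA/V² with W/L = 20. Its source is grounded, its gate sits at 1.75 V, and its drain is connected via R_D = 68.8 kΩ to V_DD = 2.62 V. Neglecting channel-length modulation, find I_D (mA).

V_GS = V_G = 1.75 V, so V_ov = 1.75 − 1.16 = 0.59 V.
k_n = μ_nC_ox · (W/L) = 0.592 mA/V².
Assume saturation: I_D = ½ k_n V_ov² = 0.5 × 0.592 × 0.59² = 0.103 mA, giving V_DS = V_DD − I_D R_D = 2.62 − 0.103 × 68.8 = -4.47 V.
But -4.47 V < V_ov = 0.59 V, so the device is actually in triode.
In triode I_D = k_n[V_ov V_DS − ½ V_DS²] and I_D = (V_DD − V_DS)/R_D. Equating: 20.4 V_DS² − 25.03 V_DS + 2.62 = 0, giving V_DS = 0.116 V (the root below V_ov).
I_D = (2.62 − 0.116) / 68.8 = 0.0364 mA.

I_D = 0.0364 mA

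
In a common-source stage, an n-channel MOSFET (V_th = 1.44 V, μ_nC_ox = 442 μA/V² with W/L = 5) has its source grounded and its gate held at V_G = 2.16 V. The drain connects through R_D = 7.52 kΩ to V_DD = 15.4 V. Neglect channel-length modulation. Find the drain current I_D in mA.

V_GS = V_G = 2.16 V, so V_ov = 2.16 − 1.44 = 0.72 V.
k_n = μ_nC_ox · (W/L) = 2.21 mA/V².
Assume saturation: I_D = ½ k_n V_ov² = 0.5 × 2.21 × 0.72² = 0.573 mA, giving V_DS = V_DD − I_D R_D = 15.4 − 0.573 × 7.52 = 11.1 V.
V_DS = 11.1 V ≥ V_ov = 0.72 V, confirming saturation.

I_D = 0.573 mA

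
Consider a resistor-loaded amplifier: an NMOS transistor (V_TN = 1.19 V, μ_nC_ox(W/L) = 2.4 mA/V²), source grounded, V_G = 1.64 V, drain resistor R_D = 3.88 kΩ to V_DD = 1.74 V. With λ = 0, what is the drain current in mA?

I_D = 0.243 mA

V_GS = V_G = 1.64 V, so V_ov = 1.64 − 1.19 = 0.45 V.
Assume saturation: I_D = ½ k_n V_ov² = 0.5 × 2.4 × 0.45² = 0.243 mA, giving V_DS = V_DD − I_D R_D = 1.74 − 0.243 × 3.88 = 0.797 V.
V_DS = 0.797 V ≥ V_ov = 0.45 V, confirming saturation.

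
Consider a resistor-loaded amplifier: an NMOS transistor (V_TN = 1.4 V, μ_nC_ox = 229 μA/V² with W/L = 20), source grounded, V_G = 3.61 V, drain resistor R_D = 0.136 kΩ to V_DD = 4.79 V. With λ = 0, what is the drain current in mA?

V_GS = V_G = 3.61 V, so V_ov = 3.61 − 1.4 = 2.21 V.
k_n = μ_nC_ox · (W/L) = 4.58 mA/V².
Assume saturation: I_D = ½ k_n V_ov² = 0.5 × 4.58 × 2.21² = 11.2 mA, giving V_DS = V_DD − I_D R_D = 4.79 − 11.2 × 0.136 = 3.27 V.
V_DS = 3.27 V ≥ V_ov = 2.21 V, confirming saturation.

I_D = 11.2 mA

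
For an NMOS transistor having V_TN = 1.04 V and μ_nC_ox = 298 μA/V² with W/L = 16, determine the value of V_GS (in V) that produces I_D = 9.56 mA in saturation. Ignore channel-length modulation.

V_GS = 3.04 V

k_n = μ_nC_ox · (W/L) = 4.768 mA/V².
In saturation I_D = ½ k_n (V_GS − V_TN)², so V_GS − V_TN = √(2 I_D / k_n) = √(2 × 9.56 / 4.768) = 2 V.
V_GS = 1.04 + 2 = 3.04 V.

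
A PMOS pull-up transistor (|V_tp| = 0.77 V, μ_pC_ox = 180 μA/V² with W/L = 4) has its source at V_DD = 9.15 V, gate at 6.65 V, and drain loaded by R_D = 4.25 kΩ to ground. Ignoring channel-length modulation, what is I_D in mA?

V_SG = V_DD − V_G = 9.15 − 6.65 = 2.5 V, so V_ov = 2.5 − 0.77 = 1.73 V.
k_p = μ_pC_ox · (W/L) = 0.72 mA/V².
Assume saturation: I_D = ½ k_p V_ov² = 0.5 × 0.72 × 1.73² = 1.08 mA, giving V_SD = V_DD − I_D R_D = 9.15 − 1.08 × 4.25 = 4.57 V.
V_SD = 4.57 V ≥ V_ov = 1.73 V, confirming saturation.

I_D = 1.08 mA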